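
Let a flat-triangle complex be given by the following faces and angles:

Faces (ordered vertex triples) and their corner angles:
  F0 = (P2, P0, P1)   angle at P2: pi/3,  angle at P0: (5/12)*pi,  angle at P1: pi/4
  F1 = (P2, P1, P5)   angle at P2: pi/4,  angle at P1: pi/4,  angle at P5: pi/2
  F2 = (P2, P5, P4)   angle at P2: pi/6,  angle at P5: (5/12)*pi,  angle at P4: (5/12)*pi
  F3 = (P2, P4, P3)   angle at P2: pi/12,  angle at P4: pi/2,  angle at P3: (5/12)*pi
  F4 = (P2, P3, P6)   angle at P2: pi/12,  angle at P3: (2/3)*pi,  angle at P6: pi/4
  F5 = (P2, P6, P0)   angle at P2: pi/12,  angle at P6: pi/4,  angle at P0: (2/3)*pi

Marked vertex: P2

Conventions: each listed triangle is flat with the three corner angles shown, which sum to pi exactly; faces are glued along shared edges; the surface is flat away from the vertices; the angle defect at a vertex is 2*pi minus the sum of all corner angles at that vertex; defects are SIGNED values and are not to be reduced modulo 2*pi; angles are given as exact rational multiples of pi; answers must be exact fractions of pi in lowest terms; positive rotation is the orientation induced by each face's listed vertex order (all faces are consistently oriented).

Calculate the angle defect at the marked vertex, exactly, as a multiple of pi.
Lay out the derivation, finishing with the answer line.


Sum of corner angles at P2: pi
defect = 2*pi - pi

Answer: defect(P2) = pi


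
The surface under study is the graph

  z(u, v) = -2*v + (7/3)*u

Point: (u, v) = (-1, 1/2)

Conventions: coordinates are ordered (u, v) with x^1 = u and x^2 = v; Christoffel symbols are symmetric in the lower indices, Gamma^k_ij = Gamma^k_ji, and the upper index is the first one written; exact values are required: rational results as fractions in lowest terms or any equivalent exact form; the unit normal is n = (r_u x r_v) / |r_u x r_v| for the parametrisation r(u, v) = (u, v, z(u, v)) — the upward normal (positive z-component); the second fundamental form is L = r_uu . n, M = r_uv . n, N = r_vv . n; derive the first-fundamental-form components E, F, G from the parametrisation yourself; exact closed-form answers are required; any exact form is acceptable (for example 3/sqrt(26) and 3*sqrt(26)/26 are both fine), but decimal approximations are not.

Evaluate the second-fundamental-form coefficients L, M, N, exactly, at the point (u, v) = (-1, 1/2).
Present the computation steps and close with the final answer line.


z_u = 7/3, z_v = -2, z_uu = 0, z_uv = 0, z_vv = 0
E = 58/9, F = -14/3, G = 5; answer radicand W^2 = 94/9
unnormalised second-form numerators: l = 0, m = 0, n = 0; L = l/sqrt(94/9), and similarly M = m/sqrt(W^2), N = n/sqrt(W^2)

Answer: L = 0, M = 0, N = 0


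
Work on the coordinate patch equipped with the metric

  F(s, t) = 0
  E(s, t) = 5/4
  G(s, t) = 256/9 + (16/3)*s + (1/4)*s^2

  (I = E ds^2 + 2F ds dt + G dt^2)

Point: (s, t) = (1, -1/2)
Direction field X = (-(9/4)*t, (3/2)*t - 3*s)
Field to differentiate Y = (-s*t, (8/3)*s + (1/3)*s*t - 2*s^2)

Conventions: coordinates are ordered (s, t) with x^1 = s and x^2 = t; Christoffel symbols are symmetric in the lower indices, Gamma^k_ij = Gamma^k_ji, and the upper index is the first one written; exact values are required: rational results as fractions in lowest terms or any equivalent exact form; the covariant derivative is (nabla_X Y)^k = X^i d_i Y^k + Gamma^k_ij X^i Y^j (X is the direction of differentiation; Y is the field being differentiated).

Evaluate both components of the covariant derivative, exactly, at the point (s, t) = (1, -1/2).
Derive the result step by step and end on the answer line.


E = 5/4, F = 0, G = 1225/36 at the point
E_s = 0, E_t = 0, F_s = 0, F_t = 0, G_s = 35/6, G_t = 0
EG - F^2 = 6125/144;  g^inv = (144/6125) * [[1225/36, 0], [0, 5/4]]
first-kind symbols [ij,l] = (1/2)(d_i g_jl + d_j g_il - d_l g_ij): [ss,s] = E_s/2 = 0, [ss,t] = F_s - E_t/2 = 0, [st,s] = E_t/2 = 0, [st,t] = G_s/2 = 35/12, [tt,s] = F_t - G_s/2 = -35/12, [tt,t] = G_t/2 = 0
Gamma^s_ij = (G*[ij,s] - F*[ij,t])/(EG - F^2), Gamma^t_ij = (E*[ij,t] - F*[ij,s])/(EG - F^2)
Gamma_sss = 0, Gamma_sst = 0, Gamma_stt = -7/3, Gamma_tss = 0, Gamma_tst = 3/35, Gamma_ttt = 0
X = (9/8, -15/4), Y = (1/2, 1/2) at the point

Answer: (nabla_X Y)^s = 139/16, (nabla_X Y)^t = -61/20


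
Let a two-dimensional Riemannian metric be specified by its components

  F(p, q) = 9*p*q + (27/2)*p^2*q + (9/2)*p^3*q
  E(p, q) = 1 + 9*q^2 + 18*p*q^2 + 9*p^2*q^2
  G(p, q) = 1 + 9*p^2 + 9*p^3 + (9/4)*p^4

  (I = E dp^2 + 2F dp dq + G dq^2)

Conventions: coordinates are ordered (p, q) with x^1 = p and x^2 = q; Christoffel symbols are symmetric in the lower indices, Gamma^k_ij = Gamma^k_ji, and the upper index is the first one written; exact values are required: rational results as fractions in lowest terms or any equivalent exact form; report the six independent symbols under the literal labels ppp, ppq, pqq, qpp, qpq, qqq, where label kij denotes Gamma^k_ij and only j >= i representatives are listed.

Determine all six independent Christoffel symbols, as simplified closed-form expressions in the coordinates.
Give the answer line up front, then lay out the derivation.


Answer: Gamma_ppp = (36*p*q^2 + 36*q^2)/(9*p^4 + 36*p^3 + 36*p^2*q^2 + 36*p^2 + 72*p*q^2 + 36*q^2 + 4), Gamma_ppq = (36*p^2*q + 72*p*q + 36*q)/(9*p^4 + 36*p^3 + 36*p^2*q^2 + 36*p^2 + 72*p*q^2 + 36*q^2 + 4), Gamma_pqq = 0, Gamma_qpp = (18*p^2*q + 36*p*q)/(9*p^4 + 36*p^3 + 36*p^2*q^2 + 36*p^2 + 72*p*q^2 + 36*q^2 + 4), Gamma_qpq = (18*p^3 + 54*p^2 + 36*p)/(9*p^4 + 36*p^3 + 36*p^2*q^2 + 36*p^2 + 72*p*q^2 + 36*q^2 + 4), Gamma_qqq = 0

E = 1 + 9*q^2 + 18*p*q^2 + 9*p^2*q^2; F = 9*p*q + (27/2)*p^2*q + (9/2)*p^3*q; G = 1 + 9*p^2 + 9*p^3 + (9/4)*p^4
Gamma^k_ij = (1/2) g^{kl} (d_i g_jl + d_j g_il - d_l g_ij), with g^inv = (1/(EG-F^2)) [[G, -F], [-F, E]]
first partials: E_p = 18*q^2 + 18*p*q^2, E_q = 18*q + 36*p*q + 18*p^2*q, F_p = 9*q + 27*p*q + (27/2)*p^2*q, F_q = 9*p + (27/2)*p^2 + (9/2)*p^3, G_p = 18*p + 27*p^2 + 9*p^3, G_q = 0
D = EG - F^2 = 1 + 9*q^2 + 9*p^2 + 18*p*q^2 + 9*p^3 + 9*p^2*q^2 + (9/4)*p^4
expanded: Gamma^p_pp = (G E_p - 2F F_p + F E_q)/(2D), Gamma^p_pq = (G E_q - F G_p)/(2D), Gamma^p_qq = (2G F_q - G G_p - F G_q)/(2D), Gamma^q_pp = (2E F_p - E E_q - F E_p)/(2D), Gamma^q_pq = (E G_p - F E_q)/(2D), Gamma^q_qq = (E G_q - 2F F_q + F G_p)/(2D); substitute and cancel common factors


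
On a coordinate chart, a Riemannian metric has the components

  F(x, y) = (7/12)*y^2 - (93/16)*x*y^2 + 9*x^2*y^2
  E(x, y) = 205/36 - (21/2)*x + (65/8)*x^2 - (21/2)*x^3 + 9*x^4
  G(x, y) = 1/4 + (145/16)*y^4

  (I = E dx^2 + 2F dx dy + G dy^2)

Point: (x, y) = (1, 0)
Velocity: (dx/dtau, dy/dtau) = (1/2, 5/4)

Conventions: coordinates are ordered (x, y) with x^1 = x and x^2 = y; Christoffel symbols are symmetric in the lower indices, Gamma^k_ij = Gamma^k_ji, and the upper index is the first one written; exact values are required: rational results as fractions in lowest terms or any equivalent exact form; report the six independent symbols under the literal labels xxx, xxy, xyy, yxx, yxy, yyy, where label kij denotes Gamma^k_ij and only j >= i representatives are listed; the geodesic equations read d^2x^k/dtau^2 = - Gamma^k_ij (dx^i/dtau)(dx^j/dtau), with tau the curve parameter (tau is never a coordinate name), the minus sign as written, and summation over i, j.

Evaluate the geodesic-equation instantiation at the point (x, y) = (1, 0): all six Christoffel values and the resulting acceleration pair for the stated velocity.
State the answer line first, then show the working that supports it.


Answer: Gamma_xxx = 369/131, Gamma_xxy = 0, Gamma_xyy = 0, Gamma_yxx = 0, Gamma_yxy = 0, Gamma_yyy = 0; accelerations (d^2x/dtau^2, d^2y/dtau^2) = (-369/524, 0)

E = 131/72, F = 0, G = 1/4 at the point
E_x = 41/4, E_y = 0, F_x = 0, F_y = 0, G_x = 0, G_y = 0
EG - F^2 = 131/288;  g^inv = (288/131) * [[1/4, 0], [0, 131/72]]
first-kind symbols [ij,l] = (1/2)(d_i g_jl + d_j g_il - d_l g_ij): [xx,x] = E_x/2 = 41/8, [xx,y] = F_x - E_y/2 = 0, [xy,x] = E_y/2 = 0, [xy,y] = G_x/2 = 0, [yy,x] = F_y - G_x/2 = 0, [yy,y] = G_y/2 = 0
Gamma^x_ij = (G*[ij,x] - F*[ij,y])/(EG - F^2), Gamma^y_ij = (E*[ij,y] - F*[ij,x])/(EG - F^2)
Gamma_xxx = 369/131, Gamma_xxy = 0, Gamma_xyy = 0, Gamma_yxx = 0, Gamma_yxy = 0, Gamma_yyy = 0
d^2x/dtau^2 = -(Gamma_xxx*(1/2)^2 + 2*Gamma_xxy*(1/2)*(5/4) + Gamma_xyy*(5/4)^2) = -369/524
d^2y/dtau^2 = -(Gamma_yxx*(1/2)^2 + 2*Gamma_yxy*(1/2)*(5/4) + Gamma_yyy*(5/4)^2) = 0


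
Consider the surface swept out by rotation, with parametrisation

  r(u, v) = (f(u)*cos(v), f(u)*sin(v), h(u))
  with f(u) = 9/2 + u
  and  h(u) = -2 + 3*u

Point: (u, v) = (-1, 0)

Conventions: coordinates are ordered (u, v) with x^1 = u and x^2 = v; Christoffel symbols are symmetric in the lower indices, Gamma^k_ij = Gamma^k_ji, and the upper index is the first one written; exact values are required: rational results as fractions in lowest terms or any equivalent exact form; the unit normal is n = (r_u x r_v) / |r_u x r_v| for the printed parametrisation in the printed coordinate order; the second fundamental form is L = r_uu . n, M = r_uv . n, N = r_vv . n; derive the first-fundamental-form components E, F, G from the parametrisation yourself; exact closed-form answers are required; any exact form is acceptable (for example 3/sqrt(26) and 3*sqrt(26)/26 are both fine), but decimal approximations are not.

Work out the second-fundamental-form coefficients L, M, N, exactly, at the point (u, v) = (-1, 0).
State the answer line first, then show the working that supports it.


Answer: L = 0, M = 0, N = 21*sqrt(10)/20

f = 7/2, f' = 1, f'' = 0, h' = 3, h'' = 0
E = 10, F = 0, G = 49/4; answer radicand W^2 = 10
unnormalised second-form numerators: l = 0, m = 0, n = 21/2; L = l/sqrt(10), and similarly M = m/sqrt(W^2), N = n/sqrt(W^2)


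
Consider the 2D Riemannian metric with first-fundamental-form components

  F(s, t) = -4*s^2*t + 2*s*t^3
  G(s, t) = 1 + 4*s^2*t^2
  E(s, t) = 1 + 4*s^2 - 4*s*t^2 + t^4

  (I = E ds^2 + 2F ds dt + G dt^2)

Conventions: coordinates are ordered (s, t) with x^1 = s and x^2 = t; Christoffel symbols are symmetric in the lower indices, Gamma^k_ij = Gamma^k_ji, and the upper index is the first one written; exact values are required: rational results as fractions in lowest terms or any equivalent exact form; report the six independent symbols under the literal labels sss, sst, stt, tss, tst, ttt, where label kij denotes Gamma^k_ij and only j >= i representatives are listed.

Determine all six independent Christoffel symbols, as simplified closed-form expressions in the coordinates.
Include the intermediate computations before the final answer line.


E = 1 + 4*s^2 - 4*s*t^2 + t^4; F = -4*s^2*t + 2*s*t^3; G = 1 + 4*s^2*t^2
Gamma^k_ij = (1/2) g^{kl} (d_i g_jl + d_j g_il - d_l g_ij), with g^inv = (1/(EG-F^2)) [[G, -F], [-F, E]]
first partials: E_s = 8*s - 4*t^2, E_t = -8*s*t + 4*t^3, F_s = -8*s*t + 2*t^3, F_t = -4*s^2 + 6*s*t^2, G_s = 8*s*t^2, G_t = 8*s^2*t
D = EG - F^2 = 1 + 4*s^2 - 4*s*t^2 + t^4 + 4*s^2*t^2
expanded: Gamma^s_ss = (G E_s - 2F F_s + F E_t)/(2D), Gamma^s_st = (G E_t - F G_s)/(2D), Gamma^s_tt = (2G F_t - G G_s - F G_t)/(2D), Gamma^t_ss = (2E F_s - E E_t - F E_s)/(2D), Gamma^t_st = (E G_s - F E_t)/(2D), Gamma^t_tt = (E G_t - 2F F_t + F G_s)/(2D); substitute and cancel common factors

Answer: Gamma_sss = (4*s - 2*t^2)/(4*s^2*t^2 + 4*s^2 - 4*s*t^2 + t^4 + 1), Gamma_sst = (-4*s*t + 2*t^3)/(4*s^2*t^2 + 4*s^2 - 4*s*t^2 + t^4 + 1), Gamma_stt = (-4*s^2 + 2*s*t^2)/(4*s^2*t^2 + 4*s^2 - 4*s*t^2 + t^4 + 1), Gamma_tss = -4*s*t/(4*s^2*t^2 + 4*s^2 - 4*s*t^2 + t^4 + 1), Gamma_tst = 4*s*t^2/(4*s^2*t^2 + 4*s^2 - 4*s*t^2 + t^4 + 1), Gamma_ttt = 4*s^2*t/(4*s^2*t^2 + 4*s^2 - 4*s*t^2 + t^4 + 1)


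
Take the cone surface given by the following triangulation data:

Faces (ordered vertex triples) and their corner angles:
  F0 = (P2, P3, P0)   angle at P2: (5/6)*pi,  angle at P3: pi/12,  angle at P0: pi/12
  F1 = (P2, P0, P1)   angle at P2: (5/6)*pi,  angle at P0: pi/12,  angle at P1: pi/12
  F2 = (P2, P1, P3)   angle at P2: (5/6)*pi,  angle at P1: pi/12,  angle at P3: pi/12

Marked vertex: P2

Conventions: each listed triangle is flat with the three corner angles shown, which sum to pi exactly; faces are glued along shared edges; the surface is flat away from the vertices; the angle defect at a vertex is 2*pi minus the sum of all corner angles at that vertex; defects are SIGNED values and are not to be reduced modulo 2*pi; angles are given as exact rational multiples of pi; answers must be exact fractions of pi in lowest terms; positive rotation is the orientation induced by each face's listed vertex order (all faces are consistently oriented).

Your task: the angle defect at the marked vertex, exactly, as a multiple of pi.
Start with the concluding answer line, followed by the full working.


Answer: defect(P2) = -pi/2

Sum of corner angles at P2: (5/2)*pi
defect = 2*pi - (5/2)*pi


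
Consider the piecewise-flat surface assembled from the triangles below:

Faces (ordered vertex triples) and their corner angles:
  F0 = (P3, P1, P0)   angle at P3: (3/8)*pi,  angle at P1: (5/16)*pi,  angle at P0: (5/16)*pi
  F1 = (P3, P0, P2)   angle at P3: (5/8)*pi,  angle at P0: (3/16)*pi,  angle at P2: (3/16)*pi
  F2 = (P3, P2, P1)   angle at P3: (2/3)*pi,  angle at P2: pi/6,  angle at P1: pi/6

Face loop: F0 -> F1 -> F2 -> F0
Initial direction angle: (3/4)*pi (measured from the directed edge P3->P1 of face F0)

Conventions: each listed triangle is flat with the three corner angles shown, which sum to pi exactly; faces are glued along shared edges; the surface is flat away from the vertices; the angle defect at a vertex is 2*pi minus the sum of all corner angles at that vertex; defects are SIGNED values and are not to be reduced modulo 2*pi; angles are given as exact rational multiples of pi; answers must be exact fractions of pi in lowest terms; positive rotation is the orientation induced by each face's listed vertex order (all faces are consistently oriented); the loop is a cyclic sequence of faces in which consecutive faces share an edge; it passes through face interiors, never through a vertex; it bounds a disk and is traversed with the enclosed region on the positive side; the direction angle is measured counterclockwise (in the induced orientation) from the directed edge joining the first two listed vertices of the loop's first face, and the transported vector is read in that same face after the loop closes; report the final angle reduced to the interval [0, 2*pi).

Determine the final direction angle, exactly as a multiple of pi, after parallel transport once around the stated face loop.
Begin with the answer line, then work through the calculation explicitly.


Answer: final direction angle = (13/12)*pi

enclosed vertex P3: corner angles sum to (5/3)*pi, defect = 2*pi - (5/3)*pi = pi/3
by Gauss-Bonnet the loop rotates the vector by the enclosed defect sum (positive orientation, mod 2*pi)
final angle = (3/4)*pi + pi/3 = (13/12)*pi (mod 2*pi)


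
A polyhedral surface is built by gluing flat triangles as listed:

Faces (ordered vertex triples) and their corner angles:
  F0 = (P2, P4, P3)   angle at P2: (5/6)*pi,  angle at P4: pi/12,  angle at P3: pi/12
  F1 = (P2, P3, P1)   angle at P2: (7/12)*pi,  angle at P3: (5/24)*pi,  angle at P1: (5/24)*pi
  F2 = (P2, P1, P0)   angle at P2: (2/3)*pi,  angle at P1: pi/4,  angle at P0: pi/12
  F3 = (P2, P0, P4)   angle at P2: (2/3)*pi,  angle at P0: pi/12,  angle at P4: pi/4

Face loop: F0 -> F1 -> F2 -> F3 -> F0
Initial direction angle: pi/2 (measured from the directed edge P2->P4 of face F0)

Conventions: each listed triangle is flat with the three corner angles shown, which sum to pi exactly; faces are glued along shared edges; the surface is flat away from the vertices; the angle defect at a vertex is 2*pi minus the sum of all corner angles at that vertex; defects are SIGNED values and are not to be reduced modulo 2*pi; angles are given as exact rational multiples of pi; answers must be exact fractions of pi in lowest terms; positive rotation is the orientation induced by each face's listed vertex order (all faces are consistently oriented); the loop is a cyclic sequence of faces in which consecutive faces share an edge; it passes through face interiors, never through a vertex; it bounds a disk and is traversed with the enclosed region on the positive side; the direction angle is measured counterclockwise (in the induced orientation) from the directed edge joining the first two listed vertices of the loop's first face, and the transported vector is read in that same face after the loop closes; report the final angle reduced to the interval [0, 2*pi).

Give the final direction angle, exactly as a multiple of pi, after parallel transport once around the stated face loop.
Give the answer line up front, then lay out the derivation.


Answer: final direction angle = (7/4)*pi

enclosed vertex P2: corner angles sum to (11/4)*pi, defect = 2*pi - (11/4)*pi = (-3/4)*pi
final direction = starting direction + enclosed defect total, reduced mod 2*pi (induced orientation)
final angle = pi/2 - (3/4)*pi = (7/4)*pi (mod 2*pi)


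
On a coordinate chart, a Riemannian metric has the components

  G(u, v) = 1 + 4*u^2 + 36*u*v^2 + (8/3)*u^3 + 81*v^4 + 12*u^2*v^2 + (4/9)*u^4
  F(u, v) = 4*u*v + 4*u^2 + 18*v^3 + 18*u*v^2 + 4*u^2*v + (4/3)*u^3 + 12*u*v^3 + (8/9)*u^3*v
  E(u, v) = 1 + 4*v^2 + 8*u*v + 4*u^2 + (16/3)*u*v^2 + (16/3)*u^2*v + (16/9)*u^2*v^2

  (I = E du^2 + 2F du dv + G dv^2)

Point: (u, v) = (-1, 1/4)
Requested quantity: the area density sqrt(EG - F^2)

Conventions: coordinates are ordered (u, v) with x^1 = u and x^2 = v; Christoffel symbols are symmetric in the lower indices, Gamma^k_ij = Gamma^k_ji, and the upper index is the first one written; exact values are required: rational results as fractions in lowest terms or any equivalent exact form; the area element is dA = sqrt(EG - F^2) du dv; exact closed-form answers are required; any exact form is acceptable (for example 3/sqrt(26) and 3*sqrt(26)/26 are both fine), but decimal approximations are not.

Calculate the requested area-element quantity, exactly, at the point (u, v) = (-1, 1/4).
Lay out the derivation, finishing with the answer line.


E = 157/36, F = 407/288, G = 3673/2304; EG - F^2 = 11417/2304

Answer: sqrt(EG - F^2) = 7*sqrt(233)/48


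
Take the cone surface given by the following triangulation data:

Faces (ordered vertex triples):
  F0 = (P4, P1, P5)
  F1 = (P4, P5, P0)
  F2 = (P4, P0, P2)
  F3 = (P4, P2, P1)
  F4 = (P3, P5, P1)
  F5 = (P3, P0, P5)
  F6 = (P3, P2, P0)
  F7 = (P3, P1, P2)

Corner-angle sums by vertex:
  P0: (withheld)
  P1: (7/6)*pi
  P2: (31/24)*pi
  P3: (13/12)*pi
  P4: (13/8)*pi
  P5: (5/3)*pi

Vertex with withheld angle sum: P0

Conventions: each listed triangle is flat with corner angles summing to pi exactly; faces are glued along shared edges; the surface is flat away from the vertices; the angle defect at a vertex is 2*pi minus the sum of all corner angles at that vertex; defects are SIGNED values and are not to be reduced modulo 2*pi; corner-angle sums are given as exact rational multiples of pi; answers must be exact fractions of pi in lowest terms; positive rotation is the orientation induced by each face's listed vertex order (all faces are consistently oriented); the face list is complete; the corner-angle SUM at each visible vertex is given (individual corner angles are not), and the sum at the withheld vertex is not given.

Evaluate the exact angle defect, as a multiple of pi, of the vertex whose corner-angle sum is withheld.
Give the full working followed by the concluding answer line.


V = 6, E = 12, F = 8; chi = V - E + F = 2
Gauss-Bonnet: total defect = 2*pi*chi = 4*pi; visible defects sum to (19/6)*pi

Answer: defect(P0) = (5/6)*pi


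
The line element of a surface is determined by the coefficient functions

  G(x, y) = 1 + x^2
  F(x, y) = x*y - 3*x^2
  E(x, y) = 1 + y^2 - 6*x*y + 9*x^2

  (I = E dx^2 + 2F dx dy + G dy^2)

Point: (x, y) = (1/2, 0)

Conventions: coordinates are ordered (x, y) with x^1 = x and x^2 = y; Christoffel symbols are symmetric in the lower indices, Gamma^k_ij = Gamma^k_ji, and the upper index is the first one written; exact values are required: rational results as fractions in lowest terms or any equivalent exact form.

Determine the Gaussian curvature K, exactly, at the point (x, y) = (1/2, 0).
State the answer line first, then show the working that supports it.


Answer: K = -4/49

E = 13/4, F = -3/4, G = 5/4, EG - F^2 = 7/2 at the point
E_x = 9, E_y = -3, F_x = -3, F_y = 1/2, G_x = 1, G_y = 0
E_yy = 2, F_xy = 1, G_xx = 2
Brioschi: K = (det M1 - det M2) / (EG - F^2)^2 with the standard first/second-derivative matrices M1, M2.
M1 = [[-E_yy/2 + F_xy - G_xx/2, E_x/2, F_x - E_y/2], [F_y - G_x/2, E, F], [G_y/2, F, G]] = [[-1, 9/2, -3/2], [0, 13/4, -3/4], [0, -3/4, 5/4]]; det M1 = -7/2
M2 = [[0, E_y/2, G_x/2], [E_y/2, E, F], [G_x/2, F, G]] = [[0, -3/2, 1/2], [-3/2, 13/4, -3/4], [1/2, -3/4, 5/4]]; det M2 = -5/2
det M1 - det M2 = -1; K = -1 / (7/2)^2 = -4/49


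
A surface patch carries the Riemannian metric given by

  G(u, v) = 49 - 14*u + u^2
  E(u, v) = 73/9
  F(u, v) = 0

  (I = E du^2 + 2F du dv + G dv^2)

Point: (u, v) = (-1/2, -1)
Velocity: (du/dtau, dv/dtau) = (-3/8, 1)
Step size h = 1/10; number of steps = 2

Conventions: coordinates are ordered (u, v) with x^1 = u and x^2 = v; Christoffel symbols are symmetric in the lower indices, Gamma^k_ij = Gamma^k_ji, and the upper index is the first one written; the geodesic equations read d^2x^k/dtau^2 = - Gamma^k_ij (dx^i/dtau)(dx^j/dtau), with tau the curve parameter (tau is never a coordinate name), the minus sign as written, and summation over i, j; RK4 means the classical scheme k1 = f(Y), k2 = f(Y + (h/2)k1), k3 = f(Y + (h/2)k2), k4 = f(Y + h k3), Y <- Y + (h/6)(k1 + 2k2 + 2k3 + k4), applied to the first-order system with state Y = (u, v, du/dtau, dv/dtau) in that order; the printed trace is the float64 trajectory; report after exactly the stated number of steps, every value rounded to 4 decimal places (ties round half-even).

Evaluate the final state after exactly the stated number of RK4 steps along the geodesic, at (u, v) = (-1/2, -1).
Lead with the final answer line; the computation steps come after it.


Answer: u = -0.5933, v = -0.8023, du/dtau = -0.5568, dv/dtau = 0.9756

f(Y) = (du/dtau, dv/dtau, -Gamma^u_ij Y'^i Y'^j, -Gamma^v_ij Y'^i Y'^j) with the Gammas evaluated at the stage position; h = 0.100000; intermediate values shown to 6 dp
step 0: u = -0.5000, v = -1.0000, du/dtau = -0.3750, dv/dtau = 1.0000
step 1:
  k1: at (u, v) = (-0.500000, -1.000000), (du/dtau, dv/dtau) = (-0.375000, 1.000000); Gamma_uuu = 0.000000, Gamma_uuv = 0.000000, Gamma_uvv = 0.924658, Gamma_vuu = 0.000000, Gamma_vuv = -0.133333, Gamma_vvv = 0.000000; k1 = (-0.375000, 1.000000, -0.924658, -0.100000)
  k2: at (u, v) = (-0.518750, -0.950000), (du/dtau, dv/dtau) = (-0.421233, 0.995000); Gamma_uuu = 0.000000, Gamma_uuv = 0.000000, Gamma_uvv = 0.926969, Gamma_vuu = 0.000000, Gamma_vuv = -0.133001, Gamma_vvv = 0.000000; k2 = (-0.421233, 0.995000, -0.917723, -0.111488)
  k3: at (u, v) = (-0.521062, -0.950250), (du/dtau, dv/dtau) = (-0.420886, 0.994426); Gamma_uuu = 0.000000, Gamma_uuv = 0.000000, Gamma_uvv = 0.927254, Gamma_vuu = 0.000000, Gamma_vuv = -0.132960, Gamma_vvv = 0.000000; k3 = (-0.420886, 0.994426, -0.916945, -0.111298)
  k4: at (u, v) = (-0.542089, -0.900557), (du/dtau, dv/dtau) = (-0.466695, 0.988870); Gamma_uuu = 0.000000, Gamma_uuv = 0.000000, Gamma_uvv = 0.929847, Gamma_vuu = 0.000000, Gamma_vuv = -0.132589, Gamma_vvv = 0.000000; k4 = (-0.466695, 0.988870, -0.909264, -0.122380)
  Y <- Y + (h/6)(k1 + 2k2 + 2k3 + k4): u = -0.5421, v = -0.9005, du/dtau = -0.4667, dv/dtau = 0.9889
step 2:
  k1: at (u, v) = (-0.542099, -0.900538), (du/dtau, dv/dtau) = (-0.466721, 0.988867); Gamma_uuu = 0.000000, Gamma_uuv = 0.000000, Gamma_uvv = 0.929848, Gamma_vuu = 0.000000, Gamma_vuv = -0.132589, Gamma_vvv = 0.000000; k1 = (-0.466721, 0.988867, -0.909260, -0.122386)
  k2: at (u, v) = (-0.565435, -0.851095), (du/dtau, dv/dtau) = (-0.512184, 0.982748); Gamma_uuu = 0.000000, Gamma_uuv = 0.000000, Gamma_uvv = 0.932725, Gamma_vuu = 0.000000, Gamma_vuv = -0.132180, Gamma_vvv = 0.000000; k2 = (-0.512184, 0.982748, -0.900820, -0.133065)
  k3: at (u, v) = (-0.567708, -0.851401), (du/dtau, dv/dtau) = (-0.511762, 0.982214); Gamma_uuu = 0.000000, Gamma_uuv = 0.000000, Gamma_uvv = 0.933005, Gamma_vuu = 0.000000, Gamma_vuv = -0.132140, Gamma_vvv = 0.000000; k3 = (-0.511762, 0.982214, -0.900112, -0.132843)
  k4: at (u, v) = (-0.593275, -0.802317), (du/dtau, dv/dtau) = (-0.556732, 0.975583); Gamma_uuu = 0.000000, Gamma_uuv = 0.000000, Gamma_uvv = 0.936157, Gamma_vuu = 0.000000, Gamma_vuv = -0.131695, Gamma_vvv = 0.000000; k4 = (-0.556732, 0.975583, -0.890999, -0.143058)
  Y <- Y + (h/6)(k1 + 2k2 + 2k3 + k4): u = -0.5933, v = -0.8023, du/dtau = -0.5568, dv/dtau = 0.9756


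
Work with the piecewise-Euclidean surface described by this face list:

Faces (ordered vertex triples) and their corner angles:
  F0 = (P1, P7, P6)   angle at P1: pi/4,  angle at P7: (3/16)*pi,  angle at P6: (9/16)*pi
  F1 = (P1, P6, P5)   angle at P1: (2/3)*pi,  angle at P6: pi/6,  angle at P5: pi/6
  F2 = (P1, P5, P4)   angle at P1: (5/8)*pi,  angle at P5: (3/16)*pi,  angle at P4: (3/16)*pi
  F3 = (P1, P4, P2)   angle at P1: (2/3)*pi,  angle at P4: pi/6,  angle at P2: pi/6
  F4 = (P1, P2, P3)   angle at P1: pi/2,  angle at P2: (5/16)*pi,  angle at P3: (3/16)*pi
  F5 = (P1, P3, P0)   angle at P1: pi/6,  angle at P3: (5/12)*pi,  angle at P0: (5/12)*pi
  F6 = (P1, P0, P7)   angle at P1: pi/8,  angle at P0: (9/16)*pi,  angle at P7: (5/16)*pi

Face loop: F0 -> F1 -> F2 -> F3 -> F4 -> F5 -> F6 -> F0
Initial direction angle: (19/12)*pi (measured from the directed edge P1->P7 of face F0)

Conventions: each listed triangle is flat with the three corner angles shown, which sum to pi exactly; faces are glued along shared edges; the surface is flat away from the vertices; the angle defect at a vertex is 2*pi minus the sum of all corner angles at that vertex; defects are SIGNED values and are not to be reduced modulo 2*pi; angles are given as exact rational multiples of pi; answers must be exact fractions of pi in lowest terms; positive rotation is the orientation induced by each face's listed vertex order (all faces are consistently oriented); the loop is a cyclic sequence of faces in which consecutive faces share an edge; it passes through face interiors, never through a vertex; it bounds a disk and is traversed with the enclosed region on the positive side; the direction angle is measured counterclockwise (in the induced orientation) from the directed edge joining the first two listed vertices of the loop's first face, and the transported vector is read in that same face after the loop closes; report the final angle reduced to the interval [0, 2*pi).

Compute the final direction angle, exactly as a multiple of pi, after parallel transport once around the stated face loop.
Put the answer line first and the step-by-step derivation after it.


Answer: final direction angle = (7/12)*pi

enclosed vertex P1: corner angles sum to 3*pi, defect = 2*pi - 3*pi = -pi
the rotation equals the total enclosed defect, so the final angle is initial + defects (mod 2*pi)
final angle = (19/12)*pi - pi = (7/12)*pi (mod 2*pi)


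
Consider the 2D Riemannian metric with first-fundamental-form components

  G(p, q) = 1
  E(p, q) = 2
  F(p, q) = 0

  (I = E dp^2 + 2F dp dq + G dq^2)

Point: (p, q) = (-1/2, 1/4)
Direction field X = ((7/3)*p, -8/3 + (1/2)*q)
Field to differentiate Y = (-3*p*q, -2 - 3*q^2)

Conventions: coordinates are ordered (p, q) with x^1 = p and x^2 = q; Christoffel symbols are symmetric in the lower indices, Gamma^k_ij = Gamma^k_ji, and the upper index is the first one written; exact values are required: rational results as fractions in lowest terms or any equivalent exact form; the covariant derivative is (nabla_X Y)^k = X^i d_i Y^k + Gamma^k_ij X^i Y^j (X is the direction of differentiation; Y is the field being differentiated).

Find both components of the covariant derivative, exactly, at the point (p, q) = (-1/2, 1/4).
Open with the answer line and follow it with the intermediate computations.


Answer: (nabla_X Y)^p = -47/16, (nabla_X Y)^q = 61/16

E = 2, F = 0, G = 1 at the point
E_p = 0, E_q = 0, F_p = 0, F_q = 0, G_p = 0, G_q = 0
EG - F^2 = 2;  g^inv = (1/2) * [[1, 0], [0, 2]]
first-kind symbols [ij,l] = (1/2)(d_i g_jl + d_j g_il - d_l g_ij): [pp,p] = E_p/2 = 0, [pp,q] = F_p - E_q/2 = 0, [pq,p] = E_q/2 = 0, [pq,q] = G_p/2 = 0, [qq,p] = F_q - G_p/2 = 0, [qq,q] = G_q/2 = 0
Gamma^p_ij = (G*[ij,p] - F*[ij,q])/(EG - F^2), Gamma^q_ij = (E*[ij,q] - F*[ij,p])/(EG - F^2)
Gamma_ppp = 0, Gamma_ppq = 0, Gamma_pqq = 0, Gamma_qpp = 0, Gamma_qpq = 0, Gamma_qqq = 0
X = (-7/6, -61/24), Y = (3/8, -35/16) at the point


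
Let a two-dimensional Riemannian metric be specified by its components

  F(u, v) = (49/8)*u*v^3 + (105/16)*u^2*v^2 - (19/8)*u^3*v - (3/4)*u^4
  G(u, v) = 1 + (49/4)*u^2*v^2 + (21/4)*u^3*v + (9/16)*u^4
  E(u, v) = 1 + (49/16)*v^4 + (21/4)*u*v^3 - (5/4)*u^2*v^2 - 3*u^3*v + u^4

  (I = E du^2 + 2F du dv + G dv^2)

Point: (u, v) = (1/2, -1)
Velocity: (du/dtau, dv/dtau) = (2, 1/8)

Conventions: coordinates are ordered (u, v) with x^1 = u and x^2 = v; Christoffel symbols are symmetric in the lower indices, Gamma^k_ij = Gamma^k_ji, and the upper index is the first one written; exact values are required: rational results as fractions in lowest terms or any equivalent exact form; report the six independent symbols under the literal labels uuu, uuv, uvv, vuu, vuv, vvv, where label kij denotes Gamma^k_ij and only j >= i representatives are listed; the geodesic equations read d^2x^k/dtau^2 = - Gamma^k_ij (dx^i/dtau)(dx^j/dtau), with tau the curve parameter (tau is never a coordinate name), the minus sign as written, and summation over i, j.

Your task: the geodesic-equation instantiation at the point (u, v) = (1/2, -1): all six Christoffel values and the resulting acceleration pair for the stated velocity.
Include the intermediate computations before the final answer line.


E = 25/16, F = -75/64, G = 881/256 at the point
E_u = -15/4, E_v = -33/8, F_u = 59/32, F_v = 359/64, G_u = 275/32, G_v = -175/32
EG - F^2 = 1025/256;  g^inv = (256/1025) * [[881/256, 75/64], [75/64, 25/16]]
first-kind symbols [ij,l] = (1/2)(d_i g_jl + d_j g_il - d_l g_ij): [uu,u] = E_u/2 = -15/8, [uu,v] = F_u - E_v/2 = 125/32, [uv,u] = E_v/2 = -33/16, [uv,v] = G_u/2 = 275/64, [vv,u] = F_v - G_u/2 = 21/16, [vv,v] = G_v/2 = -175/64
Gamma^u_ij = (G*[ij,u] - F*[ij,v])/(EG - F^2), Gamma^v_ij = (E*[ij,v] - F*[ij,u])/(EG - F^2)
Gamma_uuu = -96/205, Gamma_uuv = -528/1025, Gamma_uvv = 336/1025, Gamma_vuu = 40/41, Gamma_vuv = 44/41, Gamma_vvv = -28/41
d^2u/dtau^2 = -(Gamma_uuu*(2)^2 + 2*Gamma_uuv*(2)*(1/8) + Gamma_uvv*(1/8)^2) = 1743/820
d^2v/dtau^2 = -(Gamma_vuu*(2)^2 + 2*Gamma_vuv*(2)*(1/8) + Gamma_vvv*(1/8)^2) = -2905/656

Answer: Gamma_uuu = -96/205, Gamma_uuv = -528/1025, Gamma_uvv = 336/1025, Gamma_vuu = 40/41, Gamma_vuv = 44/41, Gamma_vvv = -28/41; accelerations (d^2u/dtau^2, d^2v/dtau^2) = (1743/820, -2905/656)


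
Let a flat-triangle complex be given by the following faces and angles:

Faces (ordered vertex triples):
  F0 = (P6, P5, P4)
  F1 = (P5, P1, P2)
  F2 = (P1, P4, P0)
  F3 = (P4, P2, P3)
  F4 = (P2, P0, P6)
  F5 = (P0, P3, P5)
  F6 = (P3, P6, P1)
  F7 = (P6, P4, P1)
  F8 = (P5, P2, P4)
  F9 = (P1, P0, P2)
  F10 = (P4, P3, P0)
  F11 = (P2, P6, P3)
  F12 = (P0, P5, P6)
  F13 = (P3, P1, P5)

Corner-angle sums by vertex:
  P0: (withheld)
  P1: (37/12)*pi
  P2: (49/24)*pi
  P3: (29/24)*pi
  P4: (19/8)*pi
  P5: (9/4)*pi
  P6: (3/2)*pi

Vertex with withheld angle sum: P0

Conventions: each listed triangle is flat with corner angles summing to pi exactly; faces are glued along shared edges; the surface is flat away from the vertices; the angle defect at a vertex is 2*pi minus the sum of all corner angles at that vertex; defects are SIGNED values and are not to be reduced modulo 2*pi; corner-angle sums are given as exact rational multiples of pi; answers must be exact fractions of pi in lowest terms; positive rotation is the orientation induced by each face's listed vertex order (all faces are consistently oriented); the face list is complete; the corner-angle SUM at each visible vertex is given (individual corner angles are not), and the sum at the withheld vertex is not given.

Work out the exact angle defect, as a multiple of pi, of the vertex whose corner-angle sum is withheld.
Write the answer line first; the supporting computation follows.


Answer: defect(P0) = (11/24)*pi

V = 7, E = 21, F = 14; chi = V - E + F = 0
Gauss-Bonnet: total defect = 2*pi*chi = 0; visible defects sum to (-11/24)*pi


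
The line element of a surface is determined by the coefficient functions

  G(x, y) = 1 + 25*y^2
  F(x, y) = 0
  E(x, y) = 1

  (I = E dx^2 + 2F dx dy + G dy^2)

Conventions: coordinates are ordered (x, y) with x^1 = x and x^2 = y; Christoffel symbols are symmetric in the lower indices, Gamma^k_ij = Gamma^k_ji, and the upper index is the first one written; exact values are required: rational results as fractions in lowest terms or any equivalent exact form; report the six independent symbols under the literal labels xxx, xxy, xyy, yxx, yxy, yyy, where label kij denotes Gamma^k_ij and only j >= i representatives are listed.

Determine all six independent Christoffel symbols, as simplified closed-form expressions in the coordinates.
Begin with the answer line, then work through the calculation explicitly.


Answer: Gamma_xxx = 0, Gamma_xxy = 0, Gamma_xyy = 0, Gamma_yxx = 0, Gamma_yxy = 0, Gamma_yyy = 25*y/(25*y^2 + 1)

E = 1; F = 0; G = 1 + 25*y^2
Gamma^k_ij = (1/2) g^{kl} (d_i g_jl + d_j g_il - d_l g_ij), with g^inv = (1/(EG-F^2)) [[G, -F], [-F, E]]
first partials: E_x = 0, E_y = 0, F_x = 0, F_y = 0, G_x = 0, G_y = 50*y
D = EG - F^2 = 1 + 25*y^2
expanded: Gamma^x_xx = (G E_x - 2F F_x + F E_y)/(2D), Gamma^x_xy = (G E_y - F G_x)/(2D), Gamma^x_yy = (2G F_y - G G_x - F G_y)/(2D), Gamma^y_xx = (2E F_x - E E_y - F E_x)/(2D), Gamma^y_xy = (E G_x - F E_y)/(2D), Gamma^y_yy = (E G_y - 2F F_y + F G_x)/(2D); substitute and cancel common factors


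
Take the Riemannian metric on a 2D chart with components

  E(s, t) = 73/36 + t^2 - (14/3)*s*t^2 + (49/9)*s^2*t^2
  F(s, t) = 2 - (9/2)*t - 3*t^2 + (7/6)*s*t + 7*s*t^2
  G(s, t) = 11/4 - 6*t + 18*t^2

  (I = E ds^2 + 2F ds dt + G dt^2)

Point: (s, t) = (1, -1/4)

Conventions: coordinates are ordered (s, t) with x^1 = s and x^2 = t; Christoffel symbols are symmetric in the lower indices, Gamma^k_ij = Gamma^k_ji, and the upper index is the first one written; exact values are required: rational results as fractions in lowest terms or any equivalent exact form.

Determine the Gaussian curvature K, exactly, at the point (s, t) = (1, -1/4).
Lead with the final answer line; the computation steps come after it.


Answer: K = -520712/328329

E = 77/36, F = 37/12, G = 43/8, EG - F^2 = 191/96 at the point
E_s = 7/18, E_t = -8/9, F_s = 7/48, F_t = -16/3, G_s = 0, G_t = -15
E_tt = 32/9, F_st = -7/3, G_ss = 0
Compute both Brioschi determinants and normalise by (EG - F^2)^2.
M1 = [[-E_tt/2 + F_st - G_ss/2, E_s/2, F_s - E_t/2], [F_t - G_s/2, E, F], [G_t/2, F, G]] = [[-37/9, 7/36, 85/144], [-16/3, 77/36, 37/12], [-15/2, 37/12, 43/8]]; det M1 = -76097/10368
M2 = [[0, E_t/2, G_s/2], [E_t/2, E, F], [G_s/2, F, G]] = [[0, -4/9, 0], [-4/9, 77/36, 37/12], [0, 37/12, 43/8]]; det M2 = -86/81
det M1 - det M2 = -65089/10368; K = -65089/10368 / (191/96)^2 = -520712/328329


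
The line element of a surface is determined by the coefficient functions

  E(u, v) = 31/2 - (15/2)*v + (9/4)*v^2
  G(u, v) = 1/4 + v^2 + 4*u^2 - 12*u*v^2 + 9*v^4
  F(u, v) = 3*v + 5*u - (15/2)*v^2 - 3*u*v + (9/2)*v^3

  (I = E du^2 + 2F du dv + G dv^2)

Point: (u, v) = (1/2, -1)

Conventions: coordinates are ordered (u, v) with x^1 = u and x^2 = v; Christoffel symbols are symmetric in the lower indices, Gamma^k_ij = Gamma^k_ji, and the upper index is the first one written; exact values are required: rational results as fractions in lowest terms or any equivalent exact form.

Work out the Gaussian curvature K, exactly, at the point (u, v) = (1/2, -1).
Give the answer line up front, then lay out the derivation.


Answer: K = 95628/34225

E = 101/4, F = -11, G = 21/4, EG - F^2 = 185/16 at the point
E_u = 0, E_v = -12, F_u = 8, F_v = 30, G_u = -8, G_v = -26
E_vv = 9/2, F_uv = -3, G_uu = 8
By Brioschi, K is (det M1 - det M2) divided by (EG - F^2) squared.
M1 = [[-E_vv/2 + F_uv - G_uu/2, E_u/2, F_u - E_v/2], [F_v - G_u/2, E, F], [G_v/2, F, G]] = [[-37/4, 0, 14], [34, 101/4, -11], [-13, -11, 21/4]]; det M1 = -47837/64
M2 = [[0, E_v/2, G_u/2], [E_v/2, E, F], [G_u/2, F, G]] = [[0, -6, -4], [-6, 101/4, -11], [-4, -11, 21/4]]; det M2 = -1121
det M1 - det M2 = 23907/64; K = 23907/64 / (185/16)^2 = 95628/34225


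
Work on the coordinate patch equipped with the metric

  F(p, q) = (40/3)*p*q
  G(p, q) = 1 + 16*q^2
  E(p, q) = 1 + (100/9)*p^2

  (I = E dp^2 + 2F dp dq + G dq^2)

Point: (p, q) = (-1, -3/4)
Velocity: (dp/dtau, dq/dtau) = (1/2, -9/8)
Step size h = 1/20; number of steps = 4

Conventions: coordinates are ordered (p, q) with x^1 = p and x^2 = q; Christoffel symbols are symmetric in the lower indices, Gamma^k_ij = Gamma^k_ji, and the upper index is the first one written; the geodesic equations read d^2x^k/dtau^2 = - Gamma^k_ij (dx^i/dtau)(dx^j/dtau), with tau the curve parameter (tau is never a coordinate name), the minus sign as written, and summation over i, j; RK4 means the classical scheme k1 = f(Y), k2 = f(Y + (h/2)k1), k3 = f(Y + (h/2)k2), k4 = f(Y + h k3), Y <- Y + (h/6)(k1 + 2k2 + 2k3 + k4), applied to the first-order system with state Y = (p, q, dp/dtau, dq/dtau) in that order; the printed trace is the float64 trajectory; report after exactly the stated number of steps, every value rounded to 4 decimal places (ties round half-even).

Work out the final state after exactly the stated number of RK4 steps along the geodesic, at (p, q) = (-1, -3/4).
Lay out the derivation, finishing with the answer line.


f(Y) = (dp/dtau, dq/dtau, -Gamma^p_ij Y'^i Y'^j, -Gamma^q_ij Y'^i Y'^j) with the Gammas evaluated at the stage position; h = 0.050000; intermediate values shown to 6 dp
step 0: p = -1.0000, q = -0.7500, dp/dtau = 0.5000, dq/dtau = -1.1250
step 1:
  k1: at (p, q) = (-1.000000, -0.750000), (dp/dtau, dq/dtau) = (0.500000, -1.125000); Gamma_ppp = -0.526316, Gamma_ppq = 0.000000, Gamma_pqq = -0.631579, Gamma_qpp = -0.473684, Gamma_qpq = 0.000000, Gamma_qqq = -0.568421; k1 = (0.500000, -1.125000, 0.930921, 0.837829)
  k2: at (p, q) = (-0.987500, -0.778125), (dp/dtau, dq/dtau) = (0.523273, -1.104054); Gamma_ppp = -0.509797, Gamma_ppq = 0.000000, Gamma_pqq = -0.611756, Gamma_qpp = -0.482049, Gamma_qpq = 0.000000, Gamma_qqq = -0.578458; k2 = (0.523273, -1.104054, 0.885282, 0.837096)
  k3: at (p, q) = (-0.986918, -0.777601), (dp/dtau, dq/dtau) = (0.522132, -1.104073); Gamma_ppp = -0.510108, Gamma_ppq = 0.000000, Gamma_pqq = -0.612130, Gamma_qpp = -0.482302, Gamma_qpq = 0.000000, Gamma_qqq = -0.578763; k3 = (0.522132, -1.104073, 0.885238, 0.836984)
  k4: at (p, q) = (-0.973893, -0.805204), (dp/dtau, dq/dtau) = (0.544262, -1.083151); Gamma_ppp = -0.493837, Gamma_ppq = 0.000000, Gamma_pqq = -0.592604, Gamma_qpp = -0.489958, Gamma_qpq = 0.000000, Gamma_qqq = -0.587950; k4 = (0.544262, -1.083151, 0.841537, 0.834927)
  Y <- Y + (h/6)(k1 + 2k2 + 2k3 + k4): p = -0.9739, q = -0.8052, dp/dtau = 0.5443, dq/dtau = -1.0832
step 2:
  k1: at (p, q) = (-0.973874, -0.805203), (dp/dtau, dq/dtau) = (0.544279, -1.083159); Gamma_ppp = -0.493836, Gamma_ppq = 0.000000, Gamma_pqq = -0.592604, Gamma_qpp = -0.489967, Gamma_qpq = 0.000000, Gamma_qqq = -0.587961; k1 = (0.544279, -1.083159, 0.841556, 0.834963)
  k2: at (p, q) = (-0.960267, -0.832282), (dp/dtau, dq/dtau) = (0.565318, -1.062285); Gamma_ppp = -0.477842, Gamma_ppq = 0.000000, Gamma_pqq = -0.573410, Gamma_qpp = -0.496986, Gamma_qpq = 0.000000, Gamma_qqq = -0.596383; k2 = (0.565318, -1.062285, 0.799775, 0.831817)
  k3: at (p, q) = (-0.959741, -0.831760), (dp/dtau, dq/dtau) = (0.564274, -1.062364); Gamma_ppp = -0.478118, Gamma_ppq = 0.000000, Gamma_pqq = -0.573741, Gamma_qpp = -0.497233, Gamma_qpq = 0.000000, Gamma_qqq = -0.596680; k3 = (0.564274, -1.062364, 0.799769, 0.831744)
  k4: at (p, q) = (-0.945661, -0.858322), (dp/dtau, dq/dtau) = (0.584268, -1.041572); Gamma_ppp = -0.462393, Gamma_ppq = 0.000000, Gamma_pqq = -0.554872, Gamma_qpp = -0.503625, Gamma_qpq = 0.000000, Gamma_qqq = -0.604350; k4 = (0.584268, -1.041572, 0.759811, 0.827564)
  Y <- Y + (h/6)(k1 + 2k2 + 2k3 + k4): p = -0.9456, q = -0.8583, dp/dtau = 0.5843, dq/dtau = -1.0416
step 3:
  k1: at (p, q) = (-0.945643, -0.858320), (dp/dtau, dq/dtau) = (0.584283, -1.041579); Gamma_ppp = -0.462393, Gamma_ppq = 0.000000, Gamma_pqq = -0.554871, Gamma_qpp = -0.503633, Gamma_qpq = 0.000000, Gamma_qqq = -0.604360; k1 = (0.584283, -1.041579, 0.759827, 0.827595)
  k2: at (p, q) = (-0.931036, -0.884360), (dp/dtau, dq/dtau) = (0.603279, -1.020889); Gamma_ppp = -0.446960, Gamma_ppq = 0.000000, Gamma_pqq = -0.536352, Gamma_qpp = -0.509463, Gamma_qpq = 0.000000, Gamma_qqq = -0.611355; k2 = (0.603279, -1.020889, 0.721663, 0.822579)
  k3: at (p, q) = (-0.930561, -0.883842), (dp/dtau, dq/dtau) = (0.602325, -1.021014); Gamma_ppp = -0.447205, Gamma_ppq = 0.000000, Gamma_pqq = -0.536646, Gamma_qpp = -0.509703, Gamma_qpq = 0.000000, Gamma_qqq = -0.611644; k3 = (0.602325, -1.021014, 0.721680, 0.822538)
  k4: at (p, q) = (-0.915527, -0.909371), (dp/dtau, dq/dtau) = (0.620367, -1.000452); Gamma_ppp = -0.432055, Gamma_ppq = 0.000000, Gamma_pqq = -0.518466, Gamma_qpp = -0.514980, Gamma_qpq = 0.000000, Gamma_qqq = -0.617976; k4 = (0.620367, -1.000452, 0.685213, 0.816727)
  Y <- Y + (h/6)(k1 + 2k2 + 2k3 + k4): p = -0.9155, q = -0.9094, dp/dtau = 0.6204, dq/dtau = -1.0005
step 4:
  k1: at (p, q) = (-0.915511, -0.909369), (dp/dtau, dq/dtau) = (0.620381, -1.000457); Gamma_ppp = -0.432055, Gamma_ppq = 0.000000, Gamma_pqq = -0.518465, Gamma_qpp = -0.514987, Gamma_qpq = 0.000000, Gamma_qqq = -0.617984; k1 = (0.620381, -1.000457, 0.685226, 0.816754)
  k2: at (p, q) = (-0.900002, -0.934380), (dp/dtau, dq/dtau) = (0.637511, -0.980038); Gamma_ppp = -0.417205, Gamma_ppq = 0.000000, Gamma_pqq = -0.500646, Gamma_qpp = -0.519769, Gamma_qpq = 0.000000, Gamma_qqq = -0.623723; k2 = (0.637511, -0.980038, 0.650418, 0.810316)
  k3: at (p, q) = (-0.899573, -0.933870), (dp/dtau, dq/dtau) = (0.636641, -0.980199); Gamma_ppp = -0.417421, Gamma_ppq = 0.000000, Gamma_pqq = -0.500905, Gamma_qpp = -0.520002, Gamma_qpq = 0.000000, Gamma_qqq = -0.624003; k3 = (0.636641, -0.980199, 0.650451, 0.810299)
  k4: at (p, q) = (-0.883679, -0.958379), (dp/dtau, dq/dtau) = (0.652903, -0.959942); Gamma_ppp = -0.402860, Gamma_ppq = 0.000000, Gamma_pqq = -0.483432, Gamma_qpp = -0.524298, Gamma_qpq = 0.000000, Gamma_qqq = -0.629157; k4 = (0.652903, -0.959942, 0.617210, 0.803261)
  Y <- Y + (h/6)(k1 + 2k2 + 2k3 + k4): p = -0.8837, q = -0.9584, dp/dtau = 0.6529, dq/dtau = -0.9599

Answer: p = -0.8837, q = -0.9584, dp/dtau = 0.6529, dq/dtau = -0.9599
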